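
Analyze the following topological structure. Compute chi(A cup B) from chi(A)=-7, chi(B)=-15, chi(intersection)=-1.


chi(A cup B) = chi(A) + chi(B) - chi(A cap B)
= -7 + (-15) - (-1)
= -21

-21


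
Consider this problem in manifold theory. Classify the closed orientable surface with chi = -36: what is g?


chi = 2 - 2g for closed orientable surfaces.
-36 = 2 - 2g
2g = 2 - (-36) = 38
g = 19

19


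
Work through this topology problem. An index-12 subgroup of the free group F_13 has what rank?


Nielsen-Schreier: an index-n subgroup of F_r is free of rank 1 + n(r-1).
Equivalently: chi(cover) = n*chi(base); chi(vee_r S^1) = 1 - 13 = -12.
chi(E) = 12*(-12) = -144; rank = 1 - chi(E) = 1 - (-144) = 145.
rank = 1 + 12*(13-1) = 1 + 144 = 145

145


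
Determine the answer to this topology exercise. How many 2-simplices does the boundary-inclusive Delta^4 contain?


Delta^4 has 4+1 vertices. A 2-face is a choice of 2+1 vertices.
f_2 = C(4+1, 2+1) = C(5,3) = 10

10


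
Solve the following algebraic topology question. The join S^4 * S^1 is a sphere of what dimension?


Join of spheres: S^m * S^n = S^{m+n+1}.
dim = 4 + 1 + 1 = 6

6


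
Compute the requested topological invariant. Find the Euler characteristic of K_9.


K_9: V = 9, E = C(9,2) = 36.
chi = V - E = 9 - 36 = -27

-27


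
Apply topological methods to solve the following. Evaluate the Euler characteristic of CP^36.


CP^36 has one cell in each even dimension 0, 2, ..., 2*36 (36+1 cells total).
All cells are even-dimensional, so chi = number of cells.
chi = 36 + 1 = 37

37


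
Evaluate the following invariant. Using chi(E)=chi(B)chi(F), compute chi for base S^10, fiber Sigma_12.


chi(S^10) = 2 (n even), chi(Sigma_12) = 2 - 2*12 = -22.
chi(E) = 2 * (-22) = -44

-44


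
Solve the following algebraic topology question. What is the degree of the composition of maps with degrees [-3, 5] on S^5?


Degree is multiplicative: deg(composition) = product of degrees.
= (-3) * (5) = -15

-15


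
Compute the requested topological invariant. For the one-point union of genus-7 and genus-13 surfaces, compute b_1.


For a wedge: H_1(A v B) = H_1(A) + H_1(B).
b_1(Sigma_7) = 14, b_1(Sigma_13) = 26.
b_1 = 14 + 26 = 40

40


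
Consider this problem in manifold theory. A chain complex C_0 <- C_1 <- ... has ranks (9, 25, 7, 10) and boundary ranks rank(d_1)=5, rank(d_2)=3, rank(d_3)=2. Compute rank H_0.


rank H_k = rank(ker d_k) - rank(im d_{k+1}).
rank(ker d_0) = rank(C_0) - rank(d_0) = 9 - 0 = 9.
rank(im d_{0+1}) = 5.
rank H_0 = 9 - 5 = 4

4


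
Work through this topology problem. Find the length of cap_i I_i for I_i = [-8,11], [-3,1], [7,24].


Intersection = [max(a_i), min(b_i)] = [7, 1].
Since 7 > 1, the intersection is empty.
Length = 0

0


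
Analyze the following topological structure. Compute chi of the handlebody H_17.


A genus-g handlebody deformation retracts to a wedge of g circles.
chi(vee_g S^1) = 1 - g.
chi(H_17) = 1 - 17 = -16

-16


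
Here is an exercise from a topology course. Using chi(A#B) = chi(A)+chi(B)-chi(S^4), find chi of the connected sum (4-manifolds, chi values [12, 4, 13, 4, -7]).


For n-manifolds: chi(A#B) = chi(A) + chi(B) - chi(S^4).
chi(S^4) = 1 + (-1)^4 = 2.
chi(#) = (sum chi_i) - (5-1)*chi(S^4) = 26 - 4*2 = 18

18


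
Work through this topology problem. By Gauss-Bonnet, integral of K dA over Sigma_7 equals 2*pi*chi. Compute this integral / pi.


Gauss-Bonnet: integral K dA = 2*pi*chi(M).
chi(Sigma_7) = 2 - 2*7 = -12.
(integral K dA)/pi = 2*chi = 2*(-12) = -24

-24


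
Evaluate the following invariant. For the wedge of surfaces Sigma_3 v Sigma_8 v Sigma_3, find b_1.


For a wedge X v Y: reduced H_k(X v Y) = H_k(X) + H_k(Y).
Each Sigma_g contributes b_1 = 2g.
b_1 = 6 + 16 + 6 = 28

28


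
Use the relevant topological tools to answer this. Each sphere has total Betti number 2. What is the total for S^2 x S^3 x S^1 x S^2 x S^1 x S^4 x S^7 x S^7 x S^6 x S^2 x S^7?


Total Betti number is multiplicative under products.
Each S^d (d>=1) has total Betti number 2.
There are 11 sphere factors.
Total = 2^11 = 2048

2048


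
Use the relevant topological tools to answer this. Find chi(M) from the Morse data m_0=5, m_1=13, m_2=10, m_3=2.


Morse theory: chi(M) = sum_k (-1)^k m_k where m_k = #(index-k critical points).
= (5) + (-13) + (10) + (-2) = 0

0


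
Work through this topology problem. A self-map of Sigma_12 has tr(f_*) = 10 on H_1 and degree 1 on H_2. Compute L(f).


L(f) = tr(f_0*) - tr(f_1*) + tr(f_2*).
= 1 - (10) + (1)
= -8

-8


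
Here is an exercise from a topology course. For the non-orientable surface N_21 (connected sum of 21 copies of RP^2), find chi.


For a non-orientable closed surface with k crosscaps: chi = 2 - k.
Here k = 21.
chi = 2 - 21 = -19

-19


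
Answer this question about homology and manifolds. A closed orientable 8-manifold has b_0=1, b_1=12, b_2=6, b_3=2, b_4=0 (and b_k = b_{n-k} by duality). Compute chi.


By Poincare duality b_k = b_{8-k}, so full Betti numbers: b_0=1, b_1=12, b_2=6, b_3=2, b_4=0, b_5=2, b_6=6, b_7=12, b_8=1.
chi = sum (-1)^k b_k = -14

-14


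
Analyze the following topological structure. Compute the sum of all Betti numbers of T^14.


b_k(T^14) = C(14,k), so the sum over k is sum_k C(14,k) = 2^14.
Total = 2^14 = 16384

16384


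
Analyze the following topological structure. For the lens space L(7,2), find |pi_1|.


pi_1(L(p,q)) = Z/pZ for any q coprime to p.
|pi_1(L(7,2))| = 7

7


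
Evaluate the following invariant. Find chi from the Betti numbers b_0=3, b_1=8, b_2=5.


chi = sum_k (-1)^k b_k.
= (3) + (-8) + (5)
= 0

0


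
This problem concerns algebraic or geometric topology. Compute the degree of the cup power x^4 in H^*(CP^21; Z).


|x| = 2 in H^*(CP^n).
|x^4| = 4 * |x| = 4 * 2 = 8

8


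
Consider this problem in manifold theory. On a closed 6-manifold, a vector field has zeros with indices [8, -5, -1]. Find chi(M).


Poincare-Hopf: chi(M) = sum of indices of zeros.
chi = (8) + (-5) + (-1) = 2

2


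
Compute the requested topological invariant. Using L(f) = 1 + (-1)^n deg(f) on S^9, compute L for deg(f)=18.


On S^9: L(f) = tr(f_0*) + (-1)^9 tr(f_9*) = 1 + (-1)^9 * deg(f).
L(f) = 1 + (-1)^9 * 18 = 1 + -18 = -17

-17


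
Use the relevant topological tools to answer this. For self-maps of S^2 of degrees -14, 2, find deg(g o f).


Degree is multiplicative under composition: deg(g o f) = deg(g) * deg(f).
= 2 * -14 = -28

-28


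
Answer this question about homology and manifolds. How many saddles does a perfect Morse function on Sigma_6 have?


A perfect Morse function has m_k = b_k.
For Sigma_6: b_0=1, b_1=2g=12, b_2=1.
Saddles m_1 = 2g = 12

12


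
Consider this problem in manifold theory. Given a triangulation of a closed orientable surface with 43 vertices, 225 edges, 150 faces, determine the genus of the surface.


chi = V - E + F = 43 - 225 + 150 = -32
For orientable closed surface: chi = 2 - 2g, so g = (2 - chi)/2.
g = (2 - (-32)) / 2 = 34 / 2 = 17

17


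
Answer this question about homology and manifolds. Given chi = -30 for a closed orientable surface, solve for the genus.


chi = 2 - 2g for closed orientable surfaces.
-30 = 2 - 2g
2g = 2 - (-30) = 32
g = 16

16


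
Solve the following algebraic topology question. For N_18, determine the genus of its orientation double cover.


chi(N_18) = 2 - 18 = -16.
Double cover: chi(Sigma_g) = 2 * chi(N_18) = 2*(-16) = -32.
2 - 2g = -32, so g = (2 - (-32))/2 = 34/2 = 17

17


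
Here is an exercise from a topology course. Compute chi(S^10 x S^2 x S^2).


chi is multiplicative: chi(X x Y) = chi(X) chi(Y).
Each even-dim sphere has chi = 2. There are 3 factors.
chi = 2^3 = 8

8


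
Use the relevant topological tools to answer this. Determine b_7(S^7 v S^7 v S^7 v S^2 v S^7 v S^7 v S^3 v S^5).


For a wedge of spheres, H_k (k>0) is free on one generator per sphere of dimension k.
Spheres of dimension 7: count = 5.
b_7 = 5

5


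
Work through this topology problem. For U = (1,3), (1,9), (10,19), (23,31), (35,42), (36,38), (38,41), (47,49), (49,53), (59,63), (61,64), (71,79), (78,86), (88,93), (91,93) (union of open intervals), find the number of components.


Sort and merge overlapping open intervals.
Merged: (1,9), (10,19), (23,31), (35,42), (47,49), (49,53), (59,64), (71,86), (88,93).
Number of components = 9

9


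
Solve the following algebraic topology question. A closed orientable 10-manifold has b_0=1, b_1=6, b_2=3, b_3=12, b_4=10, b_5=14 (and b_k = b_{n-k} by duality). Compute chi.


By Poincare duality b_k = b_{10-k}, so full Betti numbers: b_0=1, b_1=6, b_2=3, b_3=12, b_4=10, b_5=14, b_6=10, b_7=12, b_8=3, b_9=6, b_10=1.
chi = sum (-1)^k b_k = -22

-22


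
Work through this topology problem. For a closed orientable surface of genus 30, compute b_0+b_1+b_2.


For Sigma_30: b_0 = 1, b_1 = 2g = 60, b_2 = 1.
Total = 1 + 60 + 1 = 62

62


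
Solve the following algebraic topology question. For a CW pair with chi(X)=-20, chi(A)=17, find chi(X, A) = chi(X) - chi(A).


Relative Euler characteristic: chi(X, A) = chi(X) - chi(A).
= -20 - (17) = -37

-37


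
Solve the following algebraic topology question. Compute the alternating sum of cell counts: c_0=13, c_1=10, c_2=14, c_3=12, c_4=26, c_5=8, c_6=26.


chi = sum_k (-1)^k c_k.
= (-1)^0*13 + (-1)^1*10 + (-1)^2*14 + (-1)^3*12 + (-1)^4*26 + (-1)^5*8 + (-1)^6*26
= (13) + (-10) + (14) + (-12) + (26) + (-8) + (26)
= 49

49


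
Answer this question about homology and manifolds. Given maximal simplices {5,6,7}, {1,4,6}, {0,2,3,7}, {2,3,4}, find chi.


Enumerate all faces; f-vector: f_0=8, f_1=14, f_2=7, f_3=1.
chi = sum (-1)^k f_k = 0

0


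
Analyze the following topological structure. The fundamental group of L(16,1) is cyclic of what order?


pi_1(L(p,q)) = Z/pZ for any q coprime to p.
|pi_1(L(16,1))| = 16

16


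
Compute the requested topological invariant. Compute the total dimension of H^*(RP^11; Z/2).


H^k(RP^11; Z/2) = Z/2 for each 0 <= k <= 11.
Total dimension = 11 + 1 = 12

12


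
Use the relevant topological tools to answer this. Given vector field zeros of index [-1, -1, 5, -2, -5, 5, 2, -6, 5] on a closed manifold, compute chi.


Poincare-Hopf: chi(M) = sum of indices of zeros.
chi = (-1) + (-1) + (5) + (-2) + (-5) + (5) + (2) + (-6) + (5) = 2

2


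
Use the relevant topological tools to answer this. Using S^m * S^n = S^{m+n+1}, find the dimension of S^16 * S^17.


Join of spheres: S^m * S^n = S^{m+n+1}.
dim = 16 + 17 + 1 = 34

34


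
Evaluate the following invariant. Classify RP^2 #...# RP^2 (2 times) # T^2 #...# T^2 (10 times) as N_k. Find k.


Since a >= 1, the sum is non-orientable; each T^2 can be replaced by RP^2 # RP^2 (since T^2#RP^2 = 3RP^2).
Total crosscaps k = 2 + 2*10 = 22.
Check via chi: chi = 2*1 + 10*0 - (2+10-1)*2 = -20 = 2 - k = -20. Consistent.

22


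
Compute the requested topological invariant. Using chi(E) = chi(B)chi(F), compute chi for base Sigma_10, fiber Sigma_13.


For a fiber bundle F -> E -> B (with CW structure): chi(E) = chi(B) * chi(F).
chi(Sigma_10) = -18, chi(Sigma_13) = -24.
chi(E) = (-18) * (-24) = 432

432


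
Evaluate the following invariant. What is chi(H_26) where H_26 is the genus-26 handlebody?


A genus-g handlebody deformation retracts to a wedge of g circles.
chi(vee_g S^1) = 1 - g.
chi(H_26) = 1 - 26 = -25

-25


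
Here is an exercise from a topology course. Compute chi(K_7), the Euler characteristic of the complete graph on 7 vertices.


K_7: V = 7, E = C(7,2) = 21.
chi = V - E = 7 - 21 = -14

-14


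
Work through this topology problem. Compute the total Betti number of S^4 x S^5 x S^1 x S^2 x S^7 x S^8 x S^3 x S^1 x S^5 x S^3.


Total Betti number is multiplicative under products.
Each S^d (d>=1) has total Betti number 2.
There are 10 sphere factors.
Total = 2^10 = 1024

1024


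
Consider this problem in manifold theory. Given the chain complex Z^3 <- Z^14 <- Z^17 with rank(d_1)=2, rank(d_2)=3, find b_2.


rank H_k = rank(ker d_k) - rank(im d_{k+1}).
rank(ker d_2) = rank(C_2) - rank(d_2) = 17 - 3 = 14.
rank(im d_{2+1}) = 0.
rank H_2 = 14 - 0 = 14

14


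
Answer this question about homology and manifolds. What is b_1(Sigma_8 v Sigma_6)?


For a wedge: H_1(A v B) = H_1(A) + H_1(B).
b_1(Sigma_8) = 16, b_1(Sigma_6) = 12.
b_1 = 16 + 12 = 28

28


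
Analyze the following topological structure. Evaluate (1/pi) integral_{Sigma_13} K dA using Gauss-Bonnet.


Gauss-Bonnet: integral K dA = 2*pi*chi(M).
chi(Sigma_13) = 2 - 2*13 = -24.
(integral K dA)/pi = 2*chi = 2*(-24) = -48

-48


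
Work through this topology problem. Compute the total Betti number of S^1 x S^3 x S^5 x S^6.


Total Betti number is multiplicative under products.
Each S^d (d>=1) has total Betti number 2.
There are 4 sphere factors.
Total = 2^4 = 16

16


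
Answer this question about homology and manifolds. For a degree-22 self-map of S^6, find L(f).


On S^6: L(f) = tr(f_0*) + (-1)^6 tr(f_6*) = 1 + (-1)^6 * deg(f).
L(f) = 1 + (-1)^6 * 22 = 1 + 22 = 23

23


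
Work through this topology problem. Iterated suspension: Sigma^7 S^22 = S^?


Each suspension raises dimension by 1: Sigma S^n = S^{n+1}.
Sigma^7 S^22 = S^{22+7} = S^29

29


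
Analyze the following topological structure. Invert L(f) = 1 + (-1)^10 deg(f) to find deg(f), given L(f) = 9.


L(f) = 1 + (-1)^10 deg(f) on S^10.
9 = 1 + (-1)^10 * deg(f)
(-1)^10 * deg(f) = 8
deg(f) = 8

8


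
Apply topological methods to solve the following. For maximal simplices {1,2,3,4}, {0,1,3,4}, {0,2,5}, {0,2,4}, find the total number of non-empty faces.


Each maximal simplex on m vertices has 2^m - 1 nonempty faces.
Take the union (dedupe shared faces).
Total distinct faces = 29

29


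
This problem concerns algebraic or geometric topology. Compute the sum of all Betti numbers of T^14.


b_k(T^14) = C(14,k), so the sum over k is sum_k C(14,k) = 2^14.
Total = 2^14 = 16384

16384


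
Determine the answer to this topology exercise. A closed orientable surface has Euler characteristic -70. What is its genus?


chi = 2 - 2g for closed orientable surfaces.
-70 = 2 - 2g
2g = 2 - (-70) = 72
g = 36

36


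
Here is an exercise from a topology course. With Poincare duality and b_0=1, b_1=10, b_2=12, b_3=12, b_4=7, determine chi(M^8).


By Poincare duality b_k = b_{8-k}, so full Betti numbers: b_0=1, b_1=10, b_2=12, b_3=12, b_4=7, b_5=12, b_6=12, b_7=10, b_8=1.
chi = sum (-1)^k b_k = -11

-11


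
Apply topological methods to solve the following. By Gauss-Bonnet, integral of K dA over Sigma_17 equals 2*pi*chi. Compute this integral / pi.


Gauss-Bonnet: integral K dA = 2*pi*chi(M).
chi(Sigma_17) = 2 - 2*17 = -32.
(integral K dA)/pi = 2*chi = 2*(-32) = -64

-64


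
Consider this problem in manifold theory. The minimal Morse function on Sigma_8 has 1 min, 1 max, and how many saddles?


A perfect Morse function has m_k = b_k.
For Sigma_8: b_0=1, b_1=2g=16, b_2=1.
Saddles m_1 = 2g = 16

16


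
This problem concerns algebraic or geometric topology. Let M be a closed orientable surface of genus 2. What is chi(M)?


For a closed orientable surface of genus g: chi = 2 - 2g.
Here g = 2.
chi = 2 - 2*2 = 2 - 4 = -2

-2


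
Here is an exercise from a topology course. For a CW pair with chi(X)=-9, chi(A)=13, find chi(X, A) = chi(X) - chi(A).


Relative Euler characteristic: chi(X, A) = chi(X) - chi(A).
= -9 - (13) = -22

-22


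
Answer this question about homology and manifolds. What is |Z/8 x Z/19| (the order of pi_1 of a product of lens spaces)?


pi_1(X x Y) = pi_1(X) x pi_1(Y).
pi_1(L(8,1)) = Z/8, pi_1(L(19,1)) = Z/19.
|Z/8 x Z/19| = 8 * 19 = 152

152


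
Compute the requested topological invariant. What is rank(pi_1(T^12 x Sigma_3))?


pi_1(A x B) = pi_1(A) x pi_1(B); rank of abelianization = b_1.
b_1(T^12) = 12, b_1(Sigma_3) = 2*3 = 6.
b_1(product) = 12 + 6 = 18

18


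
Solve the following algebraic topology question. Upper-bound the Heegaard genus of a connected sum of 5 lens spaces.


Heegaard genus satisfies g(A#B) <= g(A) + g(B).
Each lens space has g = 1.
Upper bound: 5 * 1 = 5

5


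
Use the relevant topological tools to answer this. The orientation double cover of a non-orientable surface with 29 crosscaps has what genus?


chi(N_29) = 2 - 29 = -27.
Double cover: chi(Sigma_g) = 2 * chi(N_29) = 2*(-27) = -54.
2 - 2g = -54, so g = (2 - (-54))/2 = 56/2 = 28

28


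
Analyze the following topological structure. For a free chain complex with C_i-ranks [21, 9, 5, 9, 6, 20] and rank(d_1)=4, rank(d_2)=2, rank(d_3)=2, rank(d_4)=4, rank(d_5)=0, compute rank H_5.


rank H_k = rank(ker d_k) - rank(im d_{k+1}).
rank(ker d_5) = rank(C_5) - rank(d_5) = 20 - 0 = 20.
rank(im d_{5+1}) = 0.
rank H_5 = 20 - 0 = 20

20


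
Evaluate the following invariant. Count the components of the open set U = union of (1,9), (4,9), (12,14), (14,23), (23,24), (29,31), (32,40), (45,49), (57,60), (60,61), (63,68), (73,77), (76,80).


Sort and merge overlapping open intervals.
Merged: (1,9), (12,14), (14,23), (23,24), (29,31), (32,40), (45,49), (57,60), (60,61), (63,68), (73,80).
Number of components = 11

11


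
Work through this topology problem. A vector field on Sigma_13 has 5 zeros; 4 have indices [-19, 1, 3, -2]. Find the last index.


Poincare-Hopf: sum of indices = chi(M).
chi(Sigma_13) = 2 - 2*13 = -24.
Sum of known indices = -17.
x = chi - (sum known) = -24 - (-17) = -7

-7


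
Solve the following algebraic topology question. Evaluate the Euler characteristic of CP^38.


CP^38 has one cell in each even dimension 0, 2, ..., 2*38 (38+1 cells total).
All cells are even-dimensional, so chi = number of cells.
chi = 38 + 1 = 39

39


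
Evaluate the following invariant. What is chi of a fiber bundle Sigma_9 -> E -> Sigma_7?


For a fiber bundle F -> E -> B (with CW structure): chi(E) = chi(B) * chi(F).
chi(Sigma_7) = -12, chi(Sigma_9) = -16.
chi(E) = (-12) * (-16) = 192

192


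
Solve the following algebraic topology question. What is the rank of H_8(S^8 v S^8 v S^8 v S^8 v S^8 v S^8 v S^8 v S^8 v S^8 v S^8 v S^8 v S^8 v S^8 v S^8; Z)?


For a wedge of spheres, H_k (k>0) is free on one generator per sphere of dimension k.
Spheres of dimension 8: count = 14.
b_8 = 14

14


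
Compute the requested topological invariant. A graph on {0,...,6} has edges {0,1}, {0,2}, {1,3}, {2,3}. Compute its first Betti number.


b_1 = E - V + (number of components).
E = 4, V = 7, components = 4.
b_1 = 4 - 7 + 4 = 1

1


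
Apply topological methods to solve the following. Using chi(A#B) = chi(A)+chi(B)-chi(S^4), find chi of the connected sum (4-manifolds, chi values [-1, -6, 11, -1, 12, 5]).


For n-manifolds: chi(A#B) = chi(A) + chi(B) - chi(S^4).
chi(S^4) = 1 + (-1)^4 = 2.
chi(#) = (sum chi_i) - (6-1)*chi(S^4) = 20 - 5*2 = 10

10


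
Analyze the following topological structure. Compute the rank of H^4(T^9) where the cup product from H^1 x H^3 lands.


Cup product: H^p x H^q -> H^{p+q}; here p+q = 1+3 = 4.
rank H^k(T^n) = C(n,k).
C(9,4) = 126

126


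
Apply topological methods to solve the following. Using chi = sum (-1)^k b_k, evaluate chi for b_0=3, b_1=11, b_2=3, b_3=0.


chi = sum_k (-1)^k b_k.
= (3) + (-11) + (3) + (0)
= -5

-5


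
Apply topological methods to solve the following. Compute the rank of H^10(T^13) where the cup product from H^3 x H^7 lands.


Cup product: H^p x H^q -> H^{p+q}; here p+q = 3+7 = 10.
rank H^k(T^n) = C(n,k).
C(13,10) = 286

286


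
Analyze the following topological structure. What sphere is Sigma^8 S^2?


Each suspension raises dimension by 1: Sigma S^n = S^{n+1}.
Sigma^8 S^2 = S^{2+8} = S^10

10


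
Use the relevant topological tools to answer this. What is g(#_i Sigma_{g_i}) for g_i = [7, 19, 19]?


Genus is additive under connected sum of orientable surfaces.
g = 7 + 19 + 19 = 45

45


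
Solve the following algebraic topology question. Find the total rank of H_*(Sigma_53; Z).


For Sigma_53: b_0 = 1, b_1 = 2g = 106, b_2 = 1.
Total = 1 + 106 + 1 = 108

108


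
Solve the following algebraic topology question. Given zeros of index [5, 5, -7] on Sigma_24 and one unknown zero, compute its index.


Poincare-Hopf: sum of indices = chi(M).
chi(Sigma_24) = 2 - 2*24 = -46.
Sum of known indices = 3.
x = chi - (sum known) = -46 - (3) = -49

-49


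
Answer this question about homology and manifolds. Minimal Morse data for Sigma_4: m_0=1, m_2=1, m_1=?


A perfect Morse function has m_k = b_k.
For Sigma_4: b_0=1, b_1=2g=8, b_2=1.
Saddles m_1 = 2g = 8

8


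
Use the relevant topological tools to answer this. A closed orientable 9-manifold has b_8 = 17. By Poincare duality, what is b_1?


Poincare duality for closed orientable n-manifolds: b_k = b_{n-k}.
Here n = 9, so b_1 = b_8 = 17

17


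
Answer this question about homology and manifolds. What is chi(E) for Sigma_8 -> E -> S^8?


chi(S^8) = 2 (n even), chi(Sigma_8) = 2 - 2*8 = -14.
chi(E) = 2 * (-14) = -28

-28


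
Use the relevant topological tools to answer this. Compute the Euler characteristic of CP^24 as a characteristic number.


For any closed oriented manifold, <e(TM),[M]> = chi(M).
chi(CP^24) = 24+1 = 25

25


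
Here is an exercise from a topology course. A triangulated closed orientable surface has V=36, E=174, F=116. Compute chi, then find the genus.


chi = V - E + F = 36 - 174 + 116 = -22
For orientable closed surface: chi = 2 - 2g, so g = (2 - chi)/2.
g = (2 - (-22)) / 2 = 24 / 2 = 12

12


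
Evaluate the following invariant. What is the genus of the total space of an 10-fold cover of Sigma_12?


For an n-sheeted cover: chi(E) = n * chi(B).
chi(Sigma_12) = 2 - 2*12 = -22.
chi(E) = 10 * (-22) = -220.
genus(E) = (2 - chi(E))/2 = (2 - (-220))/2 = 222/2 = 111

111


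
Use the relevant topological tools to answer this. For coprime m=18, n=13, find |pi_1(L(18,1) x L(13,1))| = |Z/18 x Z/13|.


pi_1(X x Y) = pi_1(X) x pi_1(Y).
pi_1(L(18,1)) = Z/18, pi_1(L(13,1)) = Z/13.
|Z/18 x Z/13| = 18 * 13 = 234

234


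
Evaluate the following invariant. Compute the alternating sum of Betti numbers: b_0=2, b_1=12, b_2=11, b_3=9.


chi = sum_k (-1)^k b_k.
= (2) + (-12) + (11) + (-9)
= -8

-8


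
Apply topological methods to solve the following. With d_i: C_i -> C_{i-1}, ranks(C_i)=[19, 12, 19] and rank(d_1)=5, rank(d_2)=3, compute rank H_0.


rank H_k = rank(ker d_k) - rank(im d_{k+1}).
rank(ker d_0) = rank(C_0) - rank(d_0) = 19 - 0 = 19.
rank(im d_{0+1}) = 5.
rank H_0 = 19 - 5 = 14

14


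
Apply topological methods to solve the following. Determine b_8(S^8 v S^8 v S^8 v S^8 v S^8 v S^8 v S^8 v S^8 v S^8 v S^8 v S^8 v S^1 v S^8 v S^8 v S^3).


For a wedge of spheres, H_k (k>0) is free on one generator per sphere of dimension k.
Spheres of dimension 8: count = 13.
b_8 = 13

13


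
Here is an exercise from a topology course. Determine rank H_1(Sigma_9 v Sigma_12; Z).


For a wedge: H_1(A v B) = H_1(A) + H_1(B).
b_1(Sigma_9) = 18, b_1(Sigma_12) = 24.
b_1 = 18 + 24 = 42

42


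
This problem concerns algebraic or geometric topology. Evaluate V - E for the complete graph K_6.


K_6: V = 6, E = C(6,2) = 15.
chi = V - E = 6 - 15 = -9

-9


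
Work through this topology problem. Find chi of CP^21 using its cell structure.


CP^21 has one cell in each even dimension 0, 2, ..., 2*21 (21+1 cells total).
All cells are even-dimensional, so chi = number of cells.
chi = 21 + 1 = 22

22


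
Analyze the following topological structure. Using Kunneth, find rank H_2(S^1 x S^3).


Each S^d has Poincare polynomial 1 + t^d.
The product S^1 x S^3 has Poincare polynomial prod(1+t^d_i).
Expanding: b_0=1, b_1=1, b_3=1, b_4=1.
b_2 = 0

0


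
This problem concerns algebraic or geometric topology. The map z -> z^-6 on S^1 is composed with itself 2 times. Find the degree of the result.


deg(f) = -6. Degree is multiplicative: deg(f^2) = (deg f)^2.
deg(f^2) = (-6)^2 = 36

36


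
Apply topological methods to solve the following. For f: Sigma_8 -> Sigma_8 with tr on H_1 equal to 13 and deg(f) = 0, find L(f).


L(f) = tr(f_0*) - tr(f_1*) + tr(f_2*).
= 1 - (13) + (0)
= -12

-12


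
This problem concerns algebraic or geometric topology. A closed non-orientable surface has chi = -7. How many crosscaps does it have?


chi = 2 - k for closed non-orientable surfaces with k crosscaps.
-7 = 2 - k
k = 2 - (-7) = 9

9


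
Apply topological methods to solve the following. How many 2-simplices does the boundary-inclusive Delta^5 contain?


Delta^5 has 5+1 vertices. A 2-face is a choice of 2+1 vertices.
f_2 = C(5+1, 2+1) = C(6,3) = 20

20


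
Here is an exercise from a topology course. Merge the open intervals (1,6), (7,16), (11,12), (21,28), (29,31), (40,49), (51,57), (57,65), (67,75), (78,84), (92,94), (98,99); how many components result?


Sort and merge overlapping open intervals.
Merged: (1,6), (7,16), (21,28), (29,31), (40,49), (51,57), (57,65), (67,75), (78,84), (92,94), (98,99).
Number of components = 11

11


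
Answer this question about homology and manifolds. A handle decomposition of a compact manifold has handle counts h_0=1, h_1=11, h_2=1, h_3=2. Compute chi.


Handles of index k contribute (-1)^k to chi (same as CW cells).
chi = (1) + (-11) + (1) + (-2) = -11

-11


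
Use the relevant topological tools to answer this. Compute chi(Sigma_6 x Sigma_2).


chi(Sigma_6) = 2 - 2*6 = -10
chi(Sigma_2) = 2 - 2*2 = -2
chi(product) = (-10) * (-2) = 20

20


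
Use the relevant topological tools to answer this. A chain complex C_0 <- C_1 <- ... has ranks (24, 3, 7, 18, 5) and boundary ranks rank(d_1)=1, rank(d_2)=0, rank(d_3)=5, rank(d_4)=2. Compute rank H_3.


rank H_k = rank(ker d_k) - rank(im d_{k+1}).
rank(ker d_3) = rank(C_3) - rank(d_3) = 18 - 5 = 13.
rank(im d_{3+1}) = 2.
rank H_3 = 13 - 2 = 11

11


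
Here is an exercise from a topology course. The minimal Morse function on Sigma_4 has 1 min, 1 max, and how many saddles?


A perfect Morse function has m_k = b_k.
For Sigma_4: b_0=1, b_1=2g=8, b_2=1.
Saddles m_1 = 2g = 8

8


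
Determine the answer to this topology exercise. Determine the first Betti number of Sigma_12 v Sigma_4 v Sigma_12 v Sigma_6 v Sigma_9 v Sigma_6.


For a wedge X v Y: reduced H_k(X v Y) = H_k(X) + H_k(Y).
Each Sigma_g contributes b_1 = 2g.
b_1 = 24 + 8 + 24 + 12 + 18 + 12 = 98

98


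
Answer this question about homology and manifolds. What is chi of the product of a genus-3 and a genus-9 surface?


chi(Sigma_3) = 2 - 2*3 = -4
chi(Sigma_9) = 2 - 2*9 = -16
chi(product) = (-4) * (-16) = 64

64


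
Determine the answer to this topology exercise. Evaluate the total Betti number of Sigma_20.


For Sigma_20: b_0 = 1, b_1 = 2g = 40, b_2 = 1.
Total = 1 + 40 + 1 = 42

42


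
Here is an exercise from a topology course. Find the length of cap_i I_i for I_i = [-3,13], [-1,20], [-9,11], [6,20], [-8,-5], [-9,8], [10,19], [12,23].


Intersection = [max(a_i), min(b_i)] = [12, -5].
Since 12 > -5, the intersection is empty.
Length = 0

0


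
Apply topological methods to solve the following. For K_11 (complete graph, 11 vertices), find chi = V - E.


K_11: V = 11, E = C(11,2) = 55.
chi = V - E = 11 - 55 = -44

-44


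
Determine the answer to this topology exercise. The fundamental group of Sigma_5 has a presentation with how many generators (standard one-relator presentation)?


Standard presentation: pi_1(Sigma_g) = <a_1,b_1,...,a_g,b_g | [a_1,b_1]...[a_g,b_g] = 1>.
Number of generators = 2g = 2*5 = 10

10


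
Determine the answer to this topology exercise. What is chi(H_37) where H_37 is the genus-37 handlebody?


A genus-g handlebody deformation retracts to a wedge of g circles.
chi(vee_g S^1) = 1 - g.
chi(H_37) = 1 - 37 = -36

-36


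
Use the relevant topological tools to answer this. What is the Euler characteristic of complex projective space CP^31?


CP^31 has one cell in each even dimension 0, 2, ..., 2*31 (31+1 cells total).
All cells are even-dimensional, so chi = number of cells.
chi = 31 + 1 = 32

32


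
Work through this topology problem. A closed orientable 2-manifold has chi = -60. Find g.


chi = 2 - 2g for closed orientable surfaces.
-60 = 2 - 2g
2g = 2 - (-60) = 62
g = 31

31


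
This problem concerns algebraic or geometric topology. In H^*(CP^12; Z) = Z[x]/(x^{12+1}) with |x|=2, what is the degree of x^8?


|x| = 2 in H^*(CP^n).
|x^8| = 8 * |x| = 8 * 2 = 16

16


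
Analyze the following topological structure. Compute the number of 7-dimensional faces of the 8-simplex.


Delta^8 has 8+1 vertices. A 7-face is a choice of 7+1 vertices.
f_7 = C(8+1, 7+1) = C(9,8) = 9

9


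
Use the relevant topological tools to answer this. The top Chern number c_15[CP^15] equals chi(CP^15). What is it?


For any closed oriented manifold, <e(TM),[M]> = chi(M).
chi(CP^15) = 15+1 = 16

16


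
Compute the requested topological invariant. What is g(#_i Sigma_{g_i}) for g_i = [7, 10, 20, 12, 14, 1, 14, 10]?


Genus is additive under connected sum of orientable surfaces.
g = 7 + 10 + 20 + 12 + 14 + 1 + 14 + 10 = 88

88


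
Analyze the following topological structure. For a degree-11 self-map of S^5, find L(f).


On S^5: L(f) = tr(f_0*) + (-1)^5 tr(f_5*) = 1 + (-1)^5 * deg(f).
L(f) = 1 + (-1)^5 * 11 = 1 + -11 = -10

-10


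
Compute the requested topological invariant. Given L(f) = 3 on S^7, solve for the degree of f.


L(f) = 1 + (-1)^7 deg(f) on S^7.
3 = 1 + (-1)^7 * deg(f)
(-1)^7 * deg(f) = 2
deg(f) = -2

-2


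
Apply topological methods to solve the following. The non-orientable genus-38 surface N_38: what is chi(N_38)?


For a non-orientable closed surface with k crosscaps: chi = 2 - k.
Here k = 38.
chi = 2 - 38 = -36

-36


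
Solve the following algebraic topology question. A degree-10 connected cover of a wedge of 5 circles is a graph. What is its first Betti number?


Nielsen-Schreier: an index-n subgroup of F_r is free of rank 1 + n(r-1).
Equivalently: chi(cover) = n*chi(base); chi(vee_r S^1) = 1 - 5 = -4.
chi(E) = 10*(-4) = -40; rank = 1 - chi(E) = 1 - (-40) = 41.
rank = 1 + 10*(5-1) = 1 + 40 = 41

41


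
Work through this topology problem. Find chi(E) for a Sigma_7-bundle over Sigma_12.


For a fiber bundle F -> E -> B (with CW structure): chi(E) = chi(B) * chi(F).
chi(Sigma_12) = -22, chi(Sigma_7) = -12.
chi(E) = (-22) * (-12) = 264

264


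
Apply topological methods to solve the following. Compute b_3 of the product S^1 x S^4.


Each S^d has Poincare polynomial 1 + t^d.
The product S^1 x S^4 has Poincare polynomial prod(1+t^d_i).
Expanding: b_0=1, b_1=1, b_4=1, b_5=1.
b_3 = 0

0


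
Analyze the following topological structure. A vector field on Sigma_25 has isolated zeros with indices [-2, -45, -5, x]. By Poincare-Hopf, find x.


Poincare-Hopf: sum of indices = chi(M).
chi(Sigma_25) = 2 - 2*25 = -48.
Sum of known indices = -52.
x = chi - (sum known) = -48 - (-52) = 4

4


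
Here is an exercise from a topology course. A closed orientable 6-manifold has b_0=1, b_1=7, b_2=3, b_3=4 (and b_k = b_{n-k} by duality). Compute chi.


By Poincare duality b_k = b_{6-k}, so full Betti numbers: b_0=1, b_1=7, b_2=3, b_3=4, b_4=3, b_5=7, b_6=1.
chi = sum (-1)^k b_k = -10

-10


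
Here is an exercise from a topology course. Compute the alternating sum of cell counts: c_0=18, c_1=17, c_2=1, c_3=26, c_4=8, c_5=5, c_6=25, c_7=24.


chi = sum_k (-1)^k c_k.
= (-1)^0*18 + (-1)^1*17 + (-1)^2*1 + (-1)^3*26 + (-1)^4*8 + (-1)^5*5 + (-1)^6*25 + (-1)^7*24
= (18) + (-17) + (1) + (-26) + (8) + (-5) + (25) + (-24)
= -20

-20


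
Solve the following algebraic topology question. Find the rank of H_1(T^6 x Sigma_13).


pi_1(A x B) = pi_1(A) x pi_1(B); rank of abelianization = b_1.
b_1(T^6) = 6, b_1(Sigma_13) = 2*13 = 26.
b_1(product) = 6 + 26 = 32

32


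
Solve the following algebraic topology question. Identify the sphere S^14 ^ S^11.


S^m ^ S^n = S^{m+n}.
k = 14 + 11 = 25

25


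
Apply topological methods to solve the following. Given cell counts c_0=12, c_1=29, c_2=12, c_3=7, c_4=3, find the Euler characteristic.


chi = sum_k (-1)^k c_k.
= (-1)^0*12 + (-1)^1*29 + (-1)^2*12 + (-1)^3*7 + (-1)^4*3
= (12) + (-29) + (12) + (-7) + (3)
= -9

-9


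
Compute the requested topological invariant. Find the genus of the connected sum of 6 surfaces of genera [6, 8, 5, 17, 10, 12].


Genus is additive under connected sum of orientable surfaces.
g = 6 + 8 + 5 + 17 + 10 + 12 = 58

58


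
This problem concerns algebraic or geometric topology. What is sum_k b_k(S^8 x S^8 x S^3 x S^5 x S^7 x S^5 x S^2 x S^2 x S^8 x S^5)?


Total Betti number is multiplicative under products.
Each S^d (d>=1) has total Betti number 2.
There are 10 sphere factors.
Total = 2^10 = 1024

1024


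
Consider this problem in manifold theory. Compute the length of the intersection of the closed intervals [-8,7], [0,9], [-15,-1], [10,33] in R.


Intersection = [max(a_i), min(b_i)] = [10, -1].
Since 10 > -1, the intersection is empty.
Length = 0

0


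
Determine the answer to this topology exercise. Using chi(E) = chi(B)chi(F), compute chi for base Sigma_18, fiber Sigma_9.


For a fiber bundle F -> E -> B (with CW structure): chi(E) = chi(B) * chi(F).
chi(Sigma_18) = -34, chi(Sigma_9) = -16.
chi(E) = (-34) * (-16) = 544

544


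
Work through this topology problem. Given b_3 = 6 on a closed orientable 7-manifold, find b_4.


Poincare duality for closed orientable n-manifolds: b_k = b_{n-k}.
Here n = 7, so b_4 = b_3 = 6

6


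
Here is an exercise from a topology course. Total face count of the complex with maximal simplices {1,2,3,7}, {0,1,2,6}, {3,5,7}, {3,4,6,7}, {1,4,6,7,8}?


Each maximal simplex on m vertices has 2^m - 1 nonempty faces.
Take the union (dedupe shared faces).
Total distinct faces = 63

63


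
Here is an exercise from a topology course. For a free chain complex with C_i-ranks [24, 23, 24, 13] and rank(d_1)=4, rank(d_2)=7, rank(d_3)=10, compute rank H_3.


rank H_k = rank(ker d_k) - rank(im d_{k+1}).
rank(ker d_3) = rank(C_3) - rank(d_3) = 13 - 10 = 3.
rank(im d_{3+1}) = 0.
rank H_3 = 3 - 0 = 3

3


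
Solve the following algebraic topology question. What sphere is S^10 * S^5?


Join of spheres: S^m * S^n = S^{m+n+1}.
dim = 10 + 5 + 1 = 16

16


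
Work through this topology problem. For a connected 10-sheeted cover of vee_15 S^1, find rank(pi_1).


Nielsen-Schreier: an index-n subgroup of F_r is free of rank 1 + n(r-1).
Equivalently: chi(cover) = n*chi(base); chi(vee_r S^1) = 1 - 15 = -14.
chi(E) = 10*(-14) = -140; rank = 1 - chi(E) = 1 - (-140) = 141.
rank = 1 + 10*(15-1) = 1 + 140 = 141

141


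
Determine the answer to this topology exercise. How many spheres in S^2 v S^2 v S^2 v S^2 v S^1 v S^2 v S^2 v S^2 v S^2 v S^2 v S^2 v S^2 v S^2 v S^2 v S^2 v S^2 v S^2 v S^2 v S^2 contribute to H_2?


For a wedge of spheres, H_k (k>0) is free on one generator per sphere of dimension k.
Spheres of dimension 2: count = 18.
b_2 = 18

18


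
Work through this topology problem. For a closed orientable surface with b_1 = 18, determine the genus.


For a closed orientable surface: b_1 = 2g.
18 = 2g
g = 18 / 2 = 9

9


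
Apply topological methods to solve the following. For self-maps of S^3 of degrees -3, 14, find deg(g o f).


Degree is multiplicative under composition: deg(g o f) = deg(g) * deg(f).
= 14 * -3 = -42

-42


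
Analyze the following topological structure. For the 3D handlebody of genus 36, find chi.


A genus-g handlebody deformation retracts to a wedge of g circles.
chi(vee_g S^1) = 1 - g.
chi(H_36) = 1 - 36 = -35

-35


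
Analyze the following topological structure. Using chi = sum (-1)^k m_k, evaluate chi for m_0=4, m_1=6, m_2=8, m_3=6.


Morse theory: chi(M) = sum_k (-1)^k m_k where m_k = #(index-k critical points).
= (4) + (-6) + (8) + (-6) = 0

0


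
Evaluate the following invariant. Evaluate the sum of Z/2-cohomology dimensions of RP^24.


H^k(RP^24; Z/2) = Z/2 for each 0 <= k <= 24.
Total dimension = 24 + 1 = 25

25


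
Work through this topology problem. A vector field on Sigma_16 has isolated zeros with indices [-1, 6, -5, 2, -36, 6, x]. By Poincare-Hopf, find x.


Poincare-Hopf: sum of indices = chi(M).
chi(Sigma_16) = 2 - 2*16 = -30.
Sum of known indices = -28.
x = chi - (sum known) = -30 - (-28) = -2

-2


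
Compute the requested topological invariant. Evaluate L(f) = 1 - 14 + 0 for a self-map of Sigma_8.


L(f) = tr(f_0*) - tr(f_1*) + tr(f_2*).
= 1 - (14) + (0)
= -13

-13


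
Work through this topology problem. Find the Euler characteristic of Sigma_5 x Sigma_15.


chi(Sigma_5) = 2 - 2*5 = -8
chi(Sigma_15) = 2 - 2*15 = -28
chi(product) = (-8) * (-28) = 224

224


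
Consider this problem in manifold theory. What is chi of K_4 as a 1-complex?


K_4: V = 4, E = C(4,2) = 6.
chi = V - E = 4 - 6 = -2

-2


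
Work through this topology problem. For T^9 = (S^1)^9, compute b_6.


By the Kunneth formula, b_k(T^n) = C(n,k).
b_6(T^9) = C(9,6).
C(9,6) = 9!/(6!*3!) = 84

84


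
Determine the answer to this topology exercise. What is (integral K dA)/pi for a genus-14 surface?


Gauss-Bonnet: integral K dA = 2*pi*chi(M).
chi(Sigma_14) = 2 - 2*14 = -26.
(integral K dA)/pi = 2*chi = 2*(-26) = -52

-52


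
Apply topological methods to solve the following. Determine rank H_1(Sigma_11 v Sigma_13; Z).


For a wedge: H_1(A v B) = H_1(A) + H_1(B).
b_1(Sigma_11) = 22, b_1(Sigma_13) = 26.
b_1 = 22 + 26 = 48

48


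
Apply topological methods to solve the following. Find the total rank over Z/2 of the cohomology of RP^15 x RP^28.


dim H^*(RP^n; Z/2) = n+1 (one Z/2 in each degree 0..n).
Total Betti number is multiplicative.
Total = (15+1) * (28+1) = 16 * 29 = 464

464


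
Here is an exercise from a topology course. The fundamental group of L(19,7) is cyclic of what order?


pi_1(L(p,q)) = Z/pZ for any q coprime to p.
|pi_1(L(19,7))| = 19

19


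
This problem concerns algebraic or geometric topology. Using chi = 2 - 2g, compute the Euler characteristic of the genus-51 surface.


For a closed orientable surface of genus g: chi = 2 - 2g.
Here g = 51.
chi = 2 - 2*51 = 2 - 102 = -100

-100


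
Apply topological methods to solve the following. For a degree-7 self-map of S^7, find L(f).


On S^7: L(f) = tr(f_0*) + (-1)^7 tr(f_7*) = 1 + (-1)^7 * deg(f).
L(f) = 1 + (-1)^7 * 7 = 1 + -7 = -6

-6


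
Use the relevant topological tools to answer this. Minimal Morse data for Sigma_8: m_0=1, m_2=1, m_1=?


A perfect Morse function has m_k = b_k.
For Sigma_8: b_0=1, b_1=2g=16, b_2=1.
Saddles m_1 = 2g = 16

16


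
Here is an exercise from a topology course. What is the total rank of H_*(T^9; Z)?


b_k(T^9) = C(9,k), so the sum over k is sum_k C(9,k) = 2^9.
Total = 2^9 = 512

512


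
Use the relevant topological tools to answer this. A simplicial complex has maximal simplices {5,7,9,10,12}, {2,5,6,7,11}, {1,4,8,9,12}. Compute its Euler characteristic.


Enumerate all faces; f-vector: f_0=11, f_1=28, f_2=30, f_3=15, f_4=3.
chi = sum (-1)^k f_k = 1

1


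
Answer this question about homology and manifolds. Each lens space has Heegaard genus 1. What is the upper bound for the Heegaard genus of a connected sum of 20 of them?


Heegaard genus satisfies g(A#B) <= g(A) + g(B).
Each lens space has g = 1.
Upper bound: 20 * 1 = 20

20


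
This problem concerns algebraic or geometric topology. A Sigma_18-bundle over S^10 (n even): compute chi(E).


chi(S^10) = 2 (n even), chi(Sigma_18) = 2 - 2*18 = -34.
chi(E) = 2 * (-34) = -68

-68


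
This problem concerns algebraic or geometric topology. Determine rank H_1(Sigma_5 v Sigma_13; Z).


For a wedge: H_1(A v B) = H_1(A) + H_1(B).
b_1(Sigma_5) = 10, b_1(Sigma_13) = 26.
b_1 = 10 + 26 = 36

36
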